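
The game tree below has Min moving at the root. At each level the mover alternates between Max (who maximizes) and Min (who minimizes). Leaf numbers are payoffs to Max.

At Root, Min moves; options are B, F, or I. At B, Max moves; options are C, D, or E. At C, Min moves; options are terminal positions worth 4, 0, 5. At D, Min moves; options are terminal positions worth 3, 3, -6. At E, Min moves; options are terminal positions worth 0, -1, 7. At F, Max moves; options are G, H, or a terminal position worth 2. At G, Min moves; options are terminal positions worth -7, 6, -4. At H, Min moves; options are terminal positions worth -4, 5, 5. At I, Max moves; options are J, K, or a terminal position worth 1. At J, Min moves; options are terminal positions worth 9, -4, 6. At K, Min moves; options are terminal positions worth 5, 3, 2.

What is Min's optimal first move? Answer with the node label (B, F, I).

B

C (Min): min(4, 0, 5) = 0
D (Min): min(3, 3, -6) = -6
E (Min): min(0, -1, 7) = -1
B (Max): max(0, -6, -1) = 0
G (Min): min(-7, 6, -4) = -7
H (Min): min(-4, 5, 5) = -4
F (Max): max(-7, -4, 2) = 2
J (Min): min(9, -4, 6) = -4
K (Min): min(5, 3, 2) = 2
I (Max): max(-4, 2, 1) = 2
Root (Min): min(0, 2, 2) = 0
Min picks the child with the lowest value: B (value 0).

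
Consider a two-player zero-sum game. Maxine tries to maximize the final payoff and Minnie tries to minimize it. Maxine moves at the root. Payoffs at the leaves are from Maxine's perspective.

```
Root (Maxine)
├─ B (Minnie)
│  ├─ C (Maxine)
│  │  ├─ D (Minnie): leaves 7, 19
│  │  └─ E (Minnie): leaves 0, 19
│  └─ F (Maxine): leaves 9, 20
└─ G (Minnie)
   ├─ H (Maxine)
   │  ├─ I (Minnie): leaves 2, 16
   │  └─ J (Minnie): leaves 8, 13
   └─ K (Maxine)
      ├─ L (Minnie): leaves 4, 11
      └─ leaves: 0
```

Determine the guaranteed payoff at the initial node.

D (Minnie): min(7, 19) = 7
E (Minnie): min(0, 19) = 0
C (Maxine): max(7, 0) = 7
F (Maxine): max(9, 20) = 20
B (Minnie): min(7, 20) = 7
I (Minnie): min(2, 16) = 2
J (Minnie): min(8, 13) = 8
H (Maxine): max(2, 8) = 8
L (Minnie): min(4, 11) = 4
K (Maxine): max(4, 0) = 4
G (Minnie): min(8, 4) = 4
Root (Maxine): max(7, 4) = 7

7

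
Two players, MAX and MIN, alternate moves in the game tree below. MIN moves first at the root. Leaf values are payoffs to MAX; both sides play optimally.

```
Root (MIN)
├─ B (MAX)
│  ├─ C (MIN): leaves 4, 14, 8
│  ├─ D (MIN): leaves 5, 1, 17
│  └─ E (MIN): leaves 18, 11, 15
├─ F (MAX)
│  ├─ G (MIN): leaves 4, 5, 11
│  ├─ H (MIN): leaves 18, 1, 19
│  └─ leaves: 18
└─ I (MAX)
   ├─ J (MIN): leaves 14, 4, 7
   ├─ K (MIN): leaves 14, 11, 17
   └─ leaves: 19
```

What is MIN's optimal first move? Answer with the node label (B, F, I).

C (MIN): min(4, 14, 8) = 4
D (MIN): min(5, 1, 17) = 1
E (MIN): min(18, 11, 15) = 11
B (MAX): max(4, 1, 11) = 11
G (MIN): min(4, 5, 11) = 4
H (MIN): min(18, 1, 19) = 1
F (MAX): max(4, 1, 18) = 18
J (MIN): min(14, 4, 7) = 4
K (MIN): min(14, 11, 17) = 11
I (MAX): max(4, 11, 19) = 19
Root (MIN): min(11, 18, 19) = 11
MIN picks the child with the lowest value: B (value 11).

B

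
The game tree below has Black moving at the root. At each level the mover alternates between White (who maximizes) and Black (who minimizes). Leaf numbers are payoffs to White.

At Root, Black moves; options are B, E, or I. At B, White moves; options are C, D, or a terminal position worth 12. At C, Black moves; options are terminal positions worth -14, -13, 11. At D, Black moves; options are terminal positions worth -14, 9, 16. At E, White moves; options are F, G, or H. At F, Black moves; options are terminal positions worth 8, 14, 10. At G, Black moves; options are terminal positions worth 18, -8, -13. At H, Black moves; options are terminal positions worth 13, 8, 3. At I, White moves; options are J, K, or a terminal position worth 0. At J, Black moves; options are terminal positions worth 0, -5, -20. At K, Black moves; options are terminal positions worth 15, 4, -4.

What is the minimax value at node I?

J: min(0, -5, -20) = -20
K: min(15, 4, -4) = -4
I: max(-20, -4, 0) = 0

0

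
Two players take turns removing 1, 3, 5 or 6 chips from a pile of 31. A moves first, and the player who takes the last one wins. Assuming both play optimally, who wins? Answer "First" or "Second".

First

Compute winning (W) and losing (L) positions by backward induction:
i:   0  1  2  3  4  5  6  7  8  9 10 11 12 13 14 15 16 17 18 19 20 21 22 23 24 25 26 27 28 29 30 31
     L  W  L  W  L  W  W  W  W  W  W  L  W  L  W  L  W  W  W  W  W  W  L  W  L  W  L  W  W  W  W  W
Position 31 is W, so the first player wins.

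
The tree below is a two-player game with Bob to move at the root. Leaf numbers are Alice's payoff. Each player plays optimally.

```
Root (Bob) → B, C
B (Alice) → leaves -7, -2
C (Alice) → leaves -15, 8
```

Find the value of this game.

B (Alice): max(-7, -2) = -2
C (Alice): max(-15, 8) = 8
Root (Bob): min(-2, 8) = -2

-2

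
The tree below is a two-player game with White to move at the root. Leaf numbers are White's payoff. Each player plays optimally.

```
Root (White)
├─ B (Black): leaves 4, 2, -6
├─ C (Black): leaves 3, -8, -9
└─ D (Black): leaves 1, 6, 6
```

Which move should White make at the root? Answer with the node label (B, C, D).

B (Black): min(4, 2, -6) = -6
C (Black): min(3, -8, -9) = -9
D (Black): min(1, 6, 6) = 1
Root (White): max(-6, -9, 1) = 1
White picks the child with the highest value: D (value 1).

D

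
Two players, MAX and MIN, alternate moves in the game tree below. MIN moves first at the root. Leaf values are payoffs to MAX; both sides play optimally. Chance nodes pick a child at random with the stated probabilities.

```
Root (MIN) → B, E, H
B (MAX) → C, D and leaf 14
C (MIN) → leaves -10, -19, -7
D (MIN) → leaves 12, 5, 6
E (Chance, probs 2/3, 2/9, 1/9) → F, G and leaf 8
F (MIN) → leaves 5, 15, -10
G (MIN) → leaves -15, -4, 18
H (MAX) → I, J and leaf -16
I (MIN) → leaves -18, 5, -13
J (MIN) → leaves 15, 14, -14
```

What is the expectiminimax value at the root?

-14

C (MIN): min(-10, -19, -7) = -19
D (MIN): min(12, 5, 6) = 5
B (MAX): max(-19, 5, 14) = 14
F (MIN): min(5, 15, -10) = -10
G (MIN): min(-15, -4, 18) = -15
E (Chance): 2/3·-10 + 2/9·-15 + 1/9·8 = -9.11
I (MIN): min(-18, 5, -13) = -18
J (MIN): min(15, 14, -14) = -14
H (MAX): max(-18, -14, -16) = -14
Root (MIN): min(14, -9.11, -14) = -14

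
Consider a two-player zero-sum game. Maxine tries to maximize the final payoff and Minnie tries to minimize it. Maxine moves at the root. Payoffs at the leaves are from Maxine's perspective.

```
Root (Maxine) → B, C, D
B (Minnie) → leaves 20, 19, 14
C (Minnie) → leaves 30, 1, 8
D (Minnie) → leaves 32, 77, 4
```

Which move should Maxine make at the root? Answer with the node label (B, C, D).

B

B (Minnie): min(20, 19, 14) = 14
C (Minnie): min(30, 1, 8) = 1
D (Minnie): min(32, 77, 4) = 4
Root (Maxine): max(14, 1, 4) = 14
Maxine picks the child with the highest value: B (value 14).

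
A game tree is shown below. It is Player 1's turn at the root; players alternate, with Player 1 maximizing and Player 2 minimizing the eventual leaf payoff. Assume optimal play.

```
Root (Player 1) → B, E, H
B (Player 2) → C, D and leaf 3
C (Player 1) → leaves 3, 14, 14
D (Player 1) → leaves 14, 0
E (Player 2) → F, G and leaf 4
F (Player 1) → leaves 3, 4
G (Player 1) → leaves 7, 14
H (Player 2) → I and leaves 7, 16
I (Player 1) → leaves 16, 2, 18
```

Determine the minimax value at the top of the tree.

C (Player 1): max(3, 14, 14) = 14
D (Player 1): max(14, 0) = 14
B (Player 2): min(14, 14, 3) = 3
F (Player 1): max(3, 4) = 4
G (Player 1): max(7, 14) = 14
E (Player 2): min(4, 14, 4) = 4
I (Player 1): max(16, 2, 18) = 18
H (Player 2): min(18, 7, 16) = 7
Root (Player 1): max(3, 4, 7) = 7

7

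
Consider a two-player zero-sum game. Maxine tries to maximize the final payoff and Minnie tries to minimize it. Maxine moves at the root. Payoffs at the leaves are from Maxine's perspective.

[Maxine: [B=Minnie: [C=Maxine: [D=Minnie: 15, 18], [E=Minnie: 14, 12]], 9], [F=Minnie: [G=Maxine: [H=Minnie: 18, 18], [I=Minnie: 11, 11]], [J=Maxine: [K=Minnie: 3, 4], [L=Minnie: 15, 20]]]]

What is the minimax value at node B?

9

D: min(15, 18) = 15
E: min(14, 12) = 12
C: max(15, 12) = 15
B: min(15, 9) = 9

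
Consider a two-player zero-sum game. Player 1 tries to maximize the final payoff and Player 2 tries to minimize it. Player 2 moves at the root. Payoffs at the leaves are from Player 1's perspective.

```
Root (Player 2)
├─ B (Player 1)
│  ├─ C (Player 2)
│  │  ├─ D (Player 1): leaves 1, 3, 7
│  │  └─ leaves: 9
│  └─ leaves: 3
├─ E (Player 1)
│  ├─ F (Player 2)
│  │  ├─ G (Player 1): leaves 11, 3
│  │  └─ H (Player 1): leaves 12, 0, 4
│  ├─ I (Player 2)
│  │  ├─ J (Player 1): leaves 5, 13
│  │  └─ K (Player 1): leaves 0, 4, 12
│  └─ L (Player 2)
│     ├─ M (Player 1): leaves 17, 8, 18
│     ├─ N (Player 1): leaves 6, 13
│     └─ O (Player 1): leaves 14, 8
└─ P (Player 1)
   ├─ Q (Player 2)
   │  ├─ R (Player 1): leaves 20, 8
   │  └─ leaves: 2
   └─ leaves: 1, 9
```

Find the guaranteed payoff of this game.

D (Player 1): max(1, 3, 7) = 7
C (Player 2): min(7, 9) = 7
B (Player 1): max(7, 3) = 7
G (Player 1): max(11, 3) = 11
H (Player 1): max(12, 0, 4) = 12
F (Player 2): min(11, 12) = 11
J (Player 1): max(5, 13) = 13
K (Player 1): max(0, 4, 12) = 12
I (Player 2): min(13, 12) = 12
M (Player 1): max(17, 8, 18) = 18
N (Player 1): max(6, 13) = 13
O (Player 1): max(14, 8) = 14
L (Player 2): min(18, 13, 14) = 13
E (Player 1): max(11, 12, 13) = 13
R (Player 1): max(20, 8) = 20
Q (Player 2): min(20, 2) = 2
P (Player 1): max(2, 1, 9) = 9
Root (Player 2): min(7, 13, 9) = 7

7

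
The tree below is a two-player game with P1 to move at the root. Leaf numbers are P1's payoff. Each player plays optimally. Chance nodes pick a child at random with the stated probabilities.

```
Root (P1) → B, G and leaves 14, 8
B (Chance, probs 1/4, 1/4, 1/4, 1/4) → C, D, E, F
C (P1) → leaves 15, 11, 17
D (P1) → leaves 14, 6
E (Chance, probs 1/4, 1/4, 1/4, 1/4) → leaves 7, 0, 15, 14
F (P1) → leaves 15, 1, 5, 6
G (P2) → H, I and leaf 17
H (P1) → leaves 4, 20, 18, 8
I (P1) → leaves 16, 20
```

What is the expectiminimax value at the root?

C (P1): max(15, 11, 17) = 17
D (P1): max(14, 6) = 14
E (Chance): 1/4·7 + 1/4·0 + 1/4·15 + 1/4·14 = 9
F (P1): max(15, 1, 5, 6) = 15
B (Chance): 1/4·17 + 1/4·14 + 1/4·9 + 1/4·15 = 13.75
H (P1): max(4, 20, 18, 8) = 20
I (P1): max(16, 20) = 20
G (P2): min(20, 20, 17) = 17
Root (P1): max(13.75, 17, 14, 8) = 17

17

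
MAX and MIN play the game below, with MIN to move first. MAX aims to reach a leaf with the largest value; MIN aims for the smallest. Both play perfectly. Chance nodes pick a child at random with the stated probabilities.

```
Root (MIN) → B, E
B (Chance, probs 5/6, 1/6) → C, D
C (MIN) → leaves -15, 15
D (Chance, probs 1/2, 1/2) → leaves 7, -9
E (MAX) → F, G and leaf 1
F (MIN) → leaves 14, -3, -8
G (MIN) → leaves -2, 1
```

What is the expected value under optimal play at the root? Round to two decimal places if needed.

C (MIN): min(-15, 15) = -15
D (Chance): 1/2·7 + 1/2·-9 = -1
B (Chance): 5/6·-15 + 1/6·-1 = -12.67
F (MIN): min(14, -3, -8) = -8
G (MIN): min(-2, 1) = -2
E (MAX): max(-8, -2, 1) = 1
Root (MIN): min(-12.67, 1) = -12.67

-12.67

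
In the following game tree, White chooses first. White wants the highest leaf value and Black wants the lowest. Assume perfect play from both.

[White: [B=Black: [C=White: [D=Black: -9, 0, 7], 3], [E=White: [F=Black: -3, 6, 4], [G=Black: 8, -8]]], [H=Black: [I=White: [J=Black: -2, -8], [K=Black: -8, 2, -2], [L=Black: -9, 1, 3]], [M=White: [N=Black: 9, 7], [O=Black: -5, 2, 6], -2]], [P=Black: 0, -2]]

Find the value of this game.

-2

D (Black): min(-9, 0, 7) = -9
C (White): max(-9, 3) = 3
F (Black): min(-3, 6, 4) = -3
G (Black): min(8, -8) = -8
E (White): max(-3, -8) = -3
B (Black): min(3, -3) = -3
J (Black): min(-2, -8) = -8
K (Black): min(-8, 2, -2) = -8
L (Black): min(-9, 1, 3) = -9
I (White): max(-8, -8, -9) = -8
N (Black): min(9, 7) = 7
O (Black): min(-5, 2, 6) = -5
M (White): max(7, -5, -2) = 7
H (Black): min(-8, 7) = -8
P (Black): min(0, -2) = -2
Root (White): max(-3, -8, -2) = -2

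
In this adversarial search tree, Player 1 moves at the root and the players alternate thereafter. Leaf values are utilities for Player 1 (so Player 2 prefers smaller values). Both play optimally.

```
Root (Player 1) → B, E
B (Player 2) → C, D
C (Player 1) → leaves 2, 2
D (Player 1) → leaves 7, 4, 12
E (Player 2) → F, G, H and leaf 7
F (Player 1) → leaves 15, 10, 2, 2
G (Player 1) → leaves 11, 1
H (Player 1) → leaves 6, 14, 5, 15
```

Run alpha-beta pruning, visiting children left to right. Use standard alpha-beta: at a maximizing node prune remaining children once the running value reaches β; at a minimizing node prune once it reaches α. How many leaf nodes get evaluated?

C [α=-∞,β=+∞]: v=2
D [α=-∞,β=2]: v=7 after child 1 ≥ β → β-cutoff, skip 2
B [α=-∞,β=+∞]: v=2
F [α=2,β=+∞]: v=15
G [α=2,β=15]: v=11
H [α=2,β=11]: v=14 after child 2 ≥ β → β-cutoff, skip 2
E [α=2,β=+∞]: v=7
Root [α=-∞,β=+∞]: v=7
Leaves evaluated: 12 of 16.

12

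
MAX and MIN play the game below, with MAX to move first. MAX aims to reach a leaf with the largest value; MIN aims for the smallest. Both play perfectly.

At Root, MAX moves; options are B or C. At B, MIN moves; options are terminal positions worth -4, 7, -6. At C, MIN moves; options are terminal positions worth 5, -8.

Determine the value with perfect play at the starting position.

-6

B (MIN): min(-4, 7, -6) = -6
C (MIN): min(5, -8) = -8
Root (MAX): max(-6, -8) = -6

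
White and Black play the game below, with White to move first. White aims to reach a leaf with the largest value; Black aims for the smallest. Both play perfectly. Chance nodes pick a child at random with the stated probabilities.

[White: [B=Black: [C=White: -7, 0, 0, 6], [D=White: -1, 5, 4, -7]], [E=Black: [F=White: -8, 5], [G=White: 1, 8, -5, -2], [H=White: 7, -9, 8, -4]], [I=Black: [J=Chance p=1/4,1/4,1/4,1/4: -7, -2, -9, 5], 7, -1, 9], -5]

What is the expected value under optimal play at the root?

C (White): max(-7, 0, 0, 6) = 6
D (White): max(-1, 5, 4, -7) = 5
B (Black): min(6, 5) = 5
F (White): max(-8, 5) = 5
G (White): max(1, 8, -5, -2) = 8
H (White): max(7, -9, 8, -4) = 8
E (Black): min(5, 8, 8) = 5
J (Chance): 1/4·-7 + 1/4·-2 + 1/4·-9 + 1/4·5 = -3.25
I (Black): min(-3.25, 7, -1, 9) = -3.25
Root (White): max(5, 5, -3.25, -5) = 5

5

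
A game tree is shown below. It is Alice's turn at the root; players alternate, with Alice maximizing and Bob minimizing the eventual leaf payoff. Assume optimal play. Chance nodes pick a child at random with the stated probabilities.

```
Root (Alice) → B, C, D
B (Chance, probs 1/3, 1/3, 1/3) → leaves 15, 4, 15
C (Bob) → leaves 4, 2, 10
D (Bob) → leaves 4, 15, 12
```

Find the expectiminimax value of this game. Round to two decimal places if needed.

B (Chance): 1/3·15 + 1/3·4 + 1/3·15 = 11.33
C (Bob): min(4, 2, 10) = 2
D (Bob): min(4, 15, 12) = 4
Root (Alice): max(11.33, 2, 4) = 11.33

11.33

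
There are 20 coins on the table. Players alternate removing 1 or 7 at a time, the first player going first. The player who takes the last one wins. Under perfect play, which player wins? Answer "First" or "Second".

Second

Compute winning (W) and losing (L) positions by backward induction:
i:   0  1  2  3  4  5  6  7  8  9 10 11 12 13 14 15 16 17 18 19 20
     L  W  L  W  L  W  L  W  L  W  L  W  L  W  L  W  L  W  L  W  L
Position 20 is L, so the second player wins.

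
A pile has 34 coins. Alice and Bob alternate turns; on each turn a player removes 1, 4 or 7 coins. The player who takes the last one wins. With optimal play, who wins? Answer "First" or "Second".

W/L table (W = player to move can force a win):
i:   0  1  2  3  4  5  6  7  8  9 10 11 12 13 14 15 16 17 18 19 20 21 22 23 24 25 26 27 28 29 30 31 32 33 34
     L  W  L  W  W  L  W  W  L  W  L  W  W  L  W  W  L  W  L  W  W  L  W  W  L  W  L  W  W  L  W  W  L  W  L
Position 34 is L, so the second player wins.

Second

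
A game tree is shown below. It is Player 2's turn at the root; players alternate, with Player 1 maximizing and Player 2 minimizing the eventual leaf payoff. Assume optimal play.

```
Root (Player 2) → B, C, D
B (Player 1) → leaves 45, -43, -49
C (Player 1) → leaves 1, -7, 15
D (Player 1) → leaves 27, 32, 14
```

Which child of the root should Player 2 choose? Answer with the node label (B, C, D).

B (Player 1): max(45, -43, -49) = 45
C (Player 1): max(1, -7, 15) = 15
D (Player 1): max(27, 32, 14) = 32
Root (Player 2): min(45, 15, 32) = 15
Player 2 picks the child with the lowest value: C (value 15).

C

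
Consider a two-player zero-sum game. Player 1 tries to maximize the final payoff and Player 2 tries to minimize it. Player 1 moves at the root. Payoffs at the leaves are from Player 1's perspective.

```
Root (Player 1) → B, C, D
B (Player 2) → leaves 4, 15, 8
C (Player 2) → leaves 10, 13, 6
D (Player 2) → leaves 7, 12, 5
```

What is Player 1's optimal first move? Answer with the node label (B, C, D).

C

B (Player 2): min(4, 15, 8) = 4
C (Player 2): min(10, 13, 6) = 6
D (Player 2): min(7, 12, 5) = 5
Root (Player 1): max(4, 6, 5) = 6
Player 1 picks the child with the highest value: C (value 6).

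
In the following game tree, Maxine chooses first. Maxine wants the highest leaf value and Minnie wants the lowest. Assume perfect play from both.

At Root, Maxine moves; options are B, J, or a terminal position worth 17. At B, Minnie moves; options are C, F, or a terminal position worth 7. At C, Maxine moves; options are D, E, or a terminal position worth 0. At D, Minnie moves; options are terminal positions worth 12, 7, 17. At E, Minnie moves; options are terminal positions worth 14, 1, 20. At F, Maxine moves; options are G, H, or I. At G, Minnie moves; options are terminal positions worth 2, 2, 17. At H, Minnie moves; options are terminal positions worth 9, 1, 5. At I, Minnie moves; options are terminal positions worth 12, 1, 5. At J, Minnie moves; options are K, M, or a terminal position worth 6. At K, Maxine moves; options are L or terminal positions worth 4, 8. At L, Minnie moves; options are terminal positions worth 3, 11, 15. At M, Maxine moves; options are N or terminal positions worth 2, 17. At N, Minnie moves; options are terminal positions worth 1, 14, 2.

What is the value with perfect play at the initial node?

17

D (Minnie): min(12, 7, 17) = 7
E (Minnie): min(14, 1, 20) = 1
C (Maxine): max(7, 1, 0) = 7
G (Minnie): min(2, 2, 17) = 2
H (Minnie): min(9, 1, 5) = 1
I (Minnie): min(12, 1, 5) = 1
F (Maxine): max(2, 1, 1) = 2
B (Minnie): min(7, 2, 7) = 2
L (Minnie): min(3, 11, 15) = 3
K (Maxine): max(3, 4, 8) = 8
N (Minnie): min(1, 14, 2) = 1
M (Maxine): max(1, 2, 17) = 17
J (Minnie): min(8, 17, 6) = 6
Root (Maxine): max(2, 6, 17) = 17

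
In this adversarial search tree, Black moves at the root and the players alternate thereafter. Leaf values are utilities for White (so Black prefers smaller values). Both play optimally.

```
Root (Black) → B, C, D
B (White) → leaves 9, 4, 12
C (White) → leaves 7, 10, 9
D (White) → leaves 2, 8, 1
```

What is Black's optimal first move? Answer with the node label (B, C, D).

B (White): max(9, 4, 12) = 12
C (White): max(7, 10, 9) = 10
D (White): max(2, 8, 1) = 8
Root (Black): min(12, 10, 8) = 8
Black picks the child with the lowest value: D (value 8).

D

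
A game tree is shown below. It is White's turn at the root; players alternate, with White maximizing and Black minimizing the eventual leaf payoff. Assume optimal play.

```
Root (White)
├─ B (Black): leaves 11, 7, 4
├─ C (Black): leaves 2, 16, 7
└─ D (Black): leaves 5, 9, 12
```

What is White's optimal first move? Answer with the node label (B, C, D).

B (Black): min(11, 7, 4) = 4
C (Black): min(2, 16, 7) = 2
D (Black): min(5, 9, 12) = 5
Root (White): max(4, 2, 5) = 5
White picks the child with the highest value: D (value 5).

D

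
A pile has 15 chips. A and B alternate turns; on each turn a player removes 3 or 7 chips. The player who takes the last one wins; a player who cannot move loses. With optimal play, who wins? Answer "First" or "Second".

Mark each pile size as W (mover wins) or L (mover loses):
i:   0  1  2  3  4  5  6  7  8  9 10 11 12 13 14 15
     L  L  L  W  W  W  L  W  W  W  L  L  L  W  W  W
Position 15 is W, so the first player wins.

First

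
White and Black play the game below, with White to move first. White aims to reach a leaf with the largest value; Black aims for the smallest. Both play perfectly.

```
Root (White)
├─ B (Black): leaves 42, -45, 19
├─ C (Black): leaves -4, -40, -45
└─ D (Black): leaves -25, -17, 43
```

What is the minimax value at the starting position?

-25

B (Black): min(42, -45, 19) = -45
C (Black): min(-4, -40, -45) = -45
D (Black): min(-25, -17, 43) = -25
Root (White): max(-45, -45, -25) = -25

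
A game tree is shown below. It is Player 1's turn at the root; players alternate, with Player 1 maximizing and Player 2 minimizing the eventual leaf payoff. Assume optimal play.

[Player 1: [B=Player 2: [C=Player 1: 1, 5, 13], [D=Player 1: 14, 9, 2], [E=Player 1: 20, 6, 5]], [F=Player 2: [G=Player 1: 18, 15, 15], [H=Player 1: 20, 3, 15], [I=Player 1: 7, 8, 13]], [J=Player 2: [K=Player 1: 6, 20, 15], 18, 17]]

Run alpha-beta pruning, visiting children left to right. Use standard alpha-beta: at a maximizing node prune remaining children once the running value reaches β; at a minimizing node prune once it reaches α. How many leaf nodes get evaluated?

C [α=-∞,β=+∞]: v=13
D [α=-∞,β=13]: v=14 after child 1 ≥ β → β-cutoff, skip 2
E [α=-∞,β=13]: v=20 after child 1 ≥ β → β-cutoff, skip 2
B [α=-∞,β=+∞]: v=13
G [α=13,β=+∞]: v=18
H [α=13,β=18]: v=20 after child 1 ≥ β → β-cutoff, skip 2
I [α=13,β=18]: v=13
F [α=13,β=+∞]: v=13
K [α=13,β=+∞]: v=20
J [α=13,β=+∞]: v=17
Root [α=-∞,β=+∞]: v=17
Leaves evaluated: 17 of 23.

17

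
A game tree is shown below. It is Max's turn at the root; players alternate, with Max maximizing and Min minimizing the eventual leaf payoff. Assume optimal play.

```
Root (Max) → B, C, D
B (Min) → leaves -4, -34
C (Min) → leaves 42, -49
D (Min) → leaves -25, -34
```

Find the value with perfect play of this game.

-34

B (Min): min(-4, -34) = -34
C (Min): min(42, -49) = -49
D (Min): min(-25, -34) = -34
Root (Max): max(-34, -49, -34) = -34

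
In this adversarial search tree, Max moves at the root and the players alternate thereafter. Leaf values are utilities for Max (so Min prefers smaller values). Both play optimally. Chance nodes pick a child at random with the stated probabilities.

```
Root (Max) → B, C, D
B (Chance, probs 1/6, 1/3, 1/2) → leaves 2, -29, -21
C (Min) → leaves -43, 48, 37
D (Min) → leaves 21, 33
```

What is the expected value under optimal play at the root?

21

B (Chance): 1/6·2 + 1/3·-29 + 1/2·-21 = -19.83
C (Min): min(-43, 48, 37) = -43
D (Min): min(21, 33) = 21
Root (Max): max(-19.83, -43, 21) = 21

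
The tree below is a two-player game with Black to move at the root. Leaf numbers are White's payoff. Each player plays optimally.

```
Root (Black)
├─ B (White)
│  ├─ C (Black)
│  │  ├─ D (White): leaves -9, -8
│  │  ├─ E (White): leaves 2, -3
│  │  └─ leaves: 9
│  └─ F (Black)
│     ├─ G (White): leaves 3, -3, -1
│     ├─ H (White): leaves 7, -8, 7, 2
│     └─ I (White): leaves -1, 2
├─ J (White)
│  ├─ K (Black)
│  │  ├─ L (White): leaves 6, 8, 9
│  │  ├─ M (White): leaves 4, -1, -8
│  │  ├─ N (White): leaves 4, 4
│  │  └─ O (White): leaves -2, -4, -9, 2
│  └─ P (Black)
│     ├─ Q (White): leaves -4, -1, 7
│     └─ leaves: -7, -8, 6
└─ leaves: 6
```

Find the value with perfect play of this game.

2

D (White): max(-9, -8) = -8
E (White): max(2, -3) = 2
C (Black): min(-8, 2, 9) = -8
G (White): max(3, -3, -1) = 3
H (White): max(7, -8, 7, 2) = 7
I (White): max(-1, 2) = 2
F (Black): min(3, 7, 2) = 2
B (White): max(-8, 2) = 2
L (White): max(6, 8, 9) = 9
M (White): max(4, -1, -8) = 4
N (White): max(4, 4) = 4
O (White): max(-2, -4, -9, 2) = 2
K (Black): min(9, 4, 4, 2) = 2
Q (White): max(-4, -1, 7) = 7
P (Black): min(7, -7, -8, 6) = -8
J (White): max(2, -8) = 2
Root (Black): min(2, 2, 6) = 2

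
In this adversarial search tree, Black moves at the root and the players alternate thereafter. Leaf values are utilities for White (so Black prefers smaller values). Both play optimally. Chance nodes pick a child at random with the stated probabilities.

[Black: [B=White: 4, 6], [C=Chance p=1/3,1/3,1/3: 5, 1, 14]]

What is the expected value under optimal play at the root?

6

B (White): max(4, 6) = 6
C (Chance): 1/3·5 + 1/3·1 + 1/3·14 = 6.67
Root (Black): min(6, 6.67) = 6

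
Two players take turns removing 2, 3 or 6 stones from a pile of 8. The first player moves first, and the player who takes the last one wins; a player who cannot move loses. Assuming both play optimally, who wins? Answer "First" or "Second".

Positions where the player to move wins (W) vs loses (L):
i:   0  1  2  3  4  5  6  7  8
     L  L  W  W  W  L  W  W  W
Position 8 is W, so the first player wins.

First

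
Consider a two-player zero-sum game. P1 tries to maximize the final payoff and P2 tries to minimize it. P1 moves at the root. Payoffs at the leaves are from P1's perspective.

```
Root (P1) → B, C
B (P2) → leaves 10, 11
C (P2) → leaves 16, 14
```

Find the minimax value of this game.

B (P2): min(10, 11) = 10
C (P2): min(16, 14) = 14
Root (P1): max(10, 14) = 14

14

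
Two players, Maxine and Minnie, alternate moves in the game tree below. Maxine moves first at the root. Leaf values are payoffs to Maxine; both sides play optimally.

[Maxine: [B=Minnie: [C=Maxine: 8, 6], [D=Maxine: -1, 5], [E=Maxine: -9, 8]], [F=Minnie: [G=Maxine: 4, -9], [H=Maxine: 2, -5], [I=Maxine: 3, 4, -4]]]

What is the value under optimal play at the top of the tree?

5

C (Maxine): max(8, 6) = 8
D (Maxine): max(-1, 5) = 5
E (Maxine): max(-9, 8) = 8
B (Minnie): min(8, 5, 8) = 5
G (Maxine): max(4, -9) = 4
H (Maxine): max(2, -5) = 2
I (Maxine): max(3, 4, -4) = 4
F (Minnie): min(4, 2, 4) = 2
Root (Maxine): max(5, 2) = 5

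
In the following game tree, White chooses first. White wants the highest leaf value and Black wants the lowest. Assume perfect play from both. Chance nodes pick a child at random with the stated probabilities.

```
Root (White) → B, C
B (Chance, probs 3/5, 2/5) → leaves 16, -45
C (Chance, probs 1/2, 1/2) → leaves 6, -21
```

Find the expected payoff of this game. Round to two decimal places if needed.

B (Chance): 3/5·16 + 2/5·-45 = -8.4
C (Chance): 1/2·6 + 1/2·-21 = -7.5
Root (White): max(-8.4, -7.5) = -7.5

-7.5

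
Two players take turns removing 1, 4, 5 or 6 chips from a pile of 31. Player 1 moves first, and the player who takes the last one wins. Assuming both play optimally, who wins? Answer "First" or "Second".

Positions where the player to move wins (W) vs loses (L):
i:   0  1  2  3  4  5  6  7  8  9 10 11 12 13 14 15 16 17 18 19 20 21 22 23 24 25 26 27 28 29 30 31
     L  W  L  W  W  W  W  W  W  L  W  L  W  W  W  W  W  W  L  W  L  W  W  W  W  W  W  L  W  L  W  W
Position 31 is W, so the first player wins.

First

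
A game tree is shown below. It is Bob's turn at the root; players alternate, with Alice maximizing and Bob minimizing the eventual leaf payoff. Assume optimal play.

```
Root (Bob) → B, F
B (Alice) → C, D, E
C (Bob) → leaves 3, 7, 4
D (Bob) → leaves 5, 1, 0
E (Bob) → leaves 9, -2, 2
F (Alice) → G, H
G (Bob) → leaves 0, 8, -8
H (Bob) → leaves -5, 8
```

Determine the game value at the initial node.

C (Bob): min(3, 7, 4) = 3
D (Bob): min(5, 1, 0) = 0
E (Bob): min(9, -2, 2) = -2
B (Alice): max(3, 0, -2) = 3
G (Bob): min(0, 8, -8) = -8
H (Bob): min(-5, 8) = -5
F (Alice): max(-8, -5) = -5
Root (Bob): min(3, -5) = -5

-5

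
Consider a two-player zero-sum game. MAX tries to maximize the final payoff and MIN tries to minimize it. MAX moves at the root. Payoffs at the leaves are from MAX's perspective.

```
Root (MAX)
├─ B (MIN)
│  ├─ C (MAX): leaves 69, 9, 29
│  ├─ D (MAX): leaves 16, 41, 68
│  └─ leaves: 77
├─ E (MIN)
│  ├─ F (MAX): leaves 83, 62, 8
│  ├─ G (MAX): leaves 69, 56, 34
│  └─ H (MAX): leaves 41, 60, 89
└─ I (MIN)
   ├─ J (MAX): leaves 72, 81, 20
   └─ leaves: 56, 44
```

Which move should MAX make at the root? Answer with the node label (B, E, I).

E

C (MAX): max(69, 9, 29) = 69
D (MAX): max(16, 41, 68) = 68
B (MIN): min(69, 68, 77) = 68
F (MAX): max(83, 62, 8) = 83
G (MAX): max(69, 56, 34) = 69
H (MAX): max(41, 60, 89) = 89
E (MIN): min(83, 69, 89) = 69
J (MAX): max(72, 81, 20) = 81
I (MIN): min(81, 56, 44) = 44
Root (MAX): max(68, 69, 44) = 69
MAX picks the child with the highest value: E (value 69).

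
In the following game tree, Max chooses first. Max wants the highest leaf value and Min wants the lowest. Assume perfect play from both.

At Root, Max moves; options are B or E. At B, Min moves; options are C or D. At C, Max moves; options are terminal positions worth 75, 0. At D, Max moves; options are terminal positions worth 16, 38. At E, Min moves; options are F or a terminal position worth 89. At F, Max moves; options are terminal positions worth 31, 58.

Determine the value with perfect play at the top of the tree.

C (Max): max(75, 0) = 75
D (Max): max(16, 38) = 38
B (Min): min(75, 38) = 38
F (Max): max(31, 58) = 58
E (Min): min(58, 89) = 58
Root (Max): max(38, 58) = 58

58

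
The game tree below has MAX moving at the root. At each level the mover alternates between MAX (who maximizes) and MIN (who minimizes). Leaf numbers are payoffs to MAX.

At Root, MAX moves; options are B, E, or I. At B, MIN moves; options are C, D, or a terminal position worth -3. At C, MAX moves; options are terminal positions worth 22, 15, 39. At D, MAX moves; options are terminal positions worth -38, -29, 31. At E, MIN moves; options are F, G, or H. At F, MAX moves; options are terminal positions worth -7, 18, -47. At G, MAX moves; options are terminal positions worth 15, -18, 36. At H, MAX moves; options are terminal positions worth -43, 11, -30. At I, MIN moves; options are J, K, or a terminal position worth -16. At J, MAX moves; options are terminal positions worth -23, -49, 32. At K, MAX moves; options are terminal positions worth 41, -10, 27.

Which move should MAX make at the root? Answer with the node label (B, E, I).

E

C (MAX): max(22, 15, 39) = 39
D (MAX): max(-38, -29, 31) = 31
B (MIN): min(39, 31, -3) = -3
F (MAX): max(-7, 18, -47) = 18
G (MAX): max(15, -18, 36) = 36
H (MAX): max(-43, 11, -30) = 11
E (MIN): min(18, 36, 11) = 11
J (MAX): max(-23, -49, 32) = 32
K (MAX): max(41, -10, 27) = 41
I (MIN): min(32, 41, -16) = -16
Root (MAX): max(-3, 11, -16) = 11
MAX picks the child with the highest value: E (value 11).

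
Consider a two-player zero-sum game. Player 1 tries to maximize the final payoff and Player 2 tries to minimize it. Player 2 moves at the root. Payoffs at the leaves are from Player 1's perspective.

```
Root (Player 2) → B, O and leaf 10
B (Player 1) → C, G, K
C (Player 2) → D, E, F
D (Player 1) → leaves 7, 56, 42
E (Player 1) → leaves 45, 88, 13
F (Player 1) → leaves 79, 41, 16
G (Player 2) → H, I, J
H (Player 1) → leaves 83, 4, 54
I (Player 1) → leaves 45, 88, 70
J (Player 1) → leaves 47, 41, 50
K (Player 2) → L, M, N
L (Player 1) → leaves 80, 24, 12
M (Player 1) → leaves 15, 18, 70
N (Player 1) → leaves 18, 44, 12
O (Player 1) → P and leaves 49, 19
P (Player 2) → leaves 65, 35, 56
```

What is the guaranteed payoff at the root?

10

D (Player 1): max(7, 56, 42) = 56
E (Player 1): max(45, 88, 13) = 88
F (Player 1): max(79, 41, 16) = 79
C (Player 2): min(56, 88, 79) = 56
H (Player 1): max(83, 4, 54) = 83
I (Player 1): max(45, 88, 70) = 88
J (Player 1): max(47, 41, 50) = 50
G (Player 2): min(83, 88, 50) = 50
L (Player 1): max(80, 24, 12) = 80
M (Player 1): max(15, 18, 70) = 70
N (Player 1): max(18, 44, 12) = 44
K (Player 2): min(80, 70, 44) = 44
B (Player 1): max(56, 50, 44) = 56
P (Player 2): min(65, 35, 56) = 35
O (Player 1): max(35, 49, 19) = 49
Root (Player 2): min(56, 49, 10) = 10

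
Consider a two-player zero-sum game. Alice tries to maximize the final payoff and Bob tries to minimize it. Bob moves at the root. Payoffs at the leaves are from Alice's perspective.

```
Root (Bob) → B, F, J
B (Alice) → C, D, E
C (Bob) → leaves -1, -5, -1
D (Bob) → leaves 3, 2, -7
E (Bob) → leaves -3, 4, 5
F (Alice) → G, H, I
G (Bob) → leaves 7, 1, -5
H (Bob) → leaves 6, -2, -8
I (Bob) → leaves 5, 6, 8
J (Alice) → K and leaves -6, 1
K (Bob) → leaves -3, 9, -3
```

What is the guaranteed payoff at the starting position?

-3

C (Bob): min(-1, -5, -1) = -5
D (Bob): min(3, 2, -7) = -7
E (Bob): min(-3, 4, 5) = -3
B (Alice): max(-5, -7, -3) = -3
G (Bob): min(7, 1, -5) = -5
H (Bob): min(6, -2, -8) = -8
I (Bob): min(5, 6, 8) = 5
F (Alice): max(-5, -8, 5) = 5
K (Bob): min(-3, 9, -3) = -3
J (Alice): max(-3, -6, 1) = 1
Root (Bob): min(-3, 5, 1) = -3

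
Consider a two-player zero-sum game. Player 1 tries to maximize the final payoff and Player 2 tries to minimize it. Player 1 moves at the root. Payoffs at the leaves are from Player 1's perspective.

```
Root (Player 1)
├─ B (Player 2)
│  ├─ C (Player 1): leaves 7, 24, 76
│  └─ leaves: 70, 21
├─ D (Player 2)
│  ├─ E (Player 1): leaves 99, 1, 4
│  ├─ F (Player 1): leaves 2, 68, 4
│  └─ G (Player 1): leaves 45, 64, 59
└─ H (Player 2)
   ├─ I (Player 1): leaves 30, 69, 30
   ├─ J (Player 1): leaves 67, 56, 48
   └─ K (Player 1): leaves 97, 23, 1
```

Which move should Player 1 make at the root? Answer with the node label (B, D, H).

H

C (Player 1): max(7, 24, 76) = 76
B (Player 2): min(76, 70, 21) = 21
E (Player 1): max(99, 1, 4) = 99
F (Player 1): max(2, 68, 4) = 68
G (Player 1): max(45, 64, 59) = 64
D (Player 2): min(99, 68, 64) = 64
I (Player 1): max(30, 69, 30) = 69
J (Player 1): max(67, 56, 48) = 67
K (Player 1): max(97, 23, 1) = 97
H (Player 2): min(69, 67, 97) = 67
Root (Player 1): max(21, 64, 67) = 67
Player 1 picks the child with the highest value: H (value 67).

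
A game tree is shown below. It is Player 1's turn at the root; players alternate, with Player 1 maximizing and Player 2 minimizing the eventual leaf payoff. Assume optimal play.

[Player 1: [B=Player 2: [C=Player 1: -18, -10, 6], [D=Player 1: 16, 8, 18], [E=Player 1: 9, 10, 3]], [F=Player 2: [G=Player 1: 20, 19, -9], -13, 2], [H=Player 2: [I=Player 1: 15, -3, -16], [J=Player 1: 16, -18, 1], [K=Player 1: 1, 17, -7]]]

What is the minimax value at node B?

C: max(-18, -10, 6) = 6
D: max(16, 8, 18) = 18
E: max(9, 10, 3) = 10
B: min(6, 18, 10) = 6

6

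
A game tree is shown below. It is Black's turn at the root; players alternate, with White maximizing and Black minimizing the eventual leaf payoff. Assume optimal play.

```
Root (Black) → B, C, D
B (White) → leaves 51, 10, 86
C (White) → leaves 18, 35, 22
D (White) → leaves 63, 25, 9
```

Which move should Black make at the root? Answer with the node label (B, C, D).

C

B (White): max(51, 10, 86) = 86
C (White): max(18, 35, 22) = 35
D (White): max(63, 25, 9) = 63
Root (Black): min(86, 35, 63) = 35
Black picks the child with the lowest value: C (value 35).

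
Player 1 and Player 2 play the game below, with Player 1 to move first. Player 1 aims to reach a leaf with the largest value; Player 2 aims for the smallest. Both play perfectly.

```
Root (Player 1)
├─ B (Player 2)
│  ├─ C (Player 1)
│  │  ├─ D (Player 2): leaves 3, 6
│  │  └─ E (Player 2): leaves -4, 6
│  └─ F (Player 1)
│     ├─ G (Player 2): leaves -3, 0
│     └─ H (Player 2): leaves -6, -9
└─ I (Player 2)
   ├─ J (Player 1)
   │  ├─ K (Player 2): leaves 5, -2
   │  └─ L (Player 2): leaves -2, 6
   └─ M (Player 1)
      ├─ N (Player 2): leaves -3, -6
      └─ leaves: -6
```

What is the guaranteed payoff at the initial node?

D (Player 2): min(3, 6) = 3
E (Player 2): min(-4, 6) = -4
C (Player 1): max(3, -4) = 3
G (Player 2): min(-3, 0) = -3
H (Player 2): min(-6, -9) = -9
F (Player 1): max(-3, -9) = -3
B (Player 2): min(3, -3) = -3
K (Player 2): min(5, -2) = -2
L (Player 2): min(-2, 6) = -2
J (Player 1): max(-2, -2) = -2
N (Player 2): min(-3, -6) = -6
M (Player 1): max(-6, -6) = -6
I (Player 2): min(-2, -6) = -6
Root (Player 1): max(-3, -6) = -3

-3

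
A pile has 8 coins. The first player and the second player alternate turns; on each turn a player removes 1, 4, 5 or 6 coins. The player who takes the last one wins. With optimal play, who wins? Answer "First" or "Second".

First

Compute winning (W) and losing (L) positions by backward induction:
i:   0  1  2  3  4  5  6  7  8
     L  W  L  W  W  W  W  W  W
Position 8 is W, so the first player wins.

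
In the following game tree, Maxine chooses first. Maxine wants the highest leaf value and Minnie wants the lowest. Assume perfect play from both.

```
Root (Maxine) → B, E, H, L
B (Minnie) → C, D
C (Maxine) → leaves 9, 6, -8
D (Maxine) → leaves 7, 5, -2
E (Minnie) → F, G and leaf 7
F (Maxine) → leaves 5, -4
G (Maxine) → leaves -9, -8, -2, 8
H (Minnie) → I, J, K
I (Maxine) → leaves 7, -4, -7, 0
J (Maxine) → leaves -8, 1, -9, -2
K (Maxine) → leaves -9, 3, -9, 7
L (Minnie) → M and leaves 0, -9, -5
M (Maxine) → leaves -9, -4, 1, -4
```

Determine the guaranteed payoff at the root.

7

C (Maxine): max(9, 6, -8) = 9
D (Maxine): max(7, 5, -2) = 7
B (Minnie): min(9, 7) = 7
F (Maxine): max(5, -4) = 5
G (Maxine): max(-9, -8, -2, 8) = 8
E (Minnie): min(5, 8, 7) = 5
I (Maxine): max(7, -4, -7, 0) = 7
J (Maxine): max(-8, 1, -9, -2) = 1
K (Maxine): max(-9, 3, -9, 7) = 7
H (Minnie): min(7, 1, 7) = 1
M (Maxine): max(-9, -4, 1, -4) = 1
L (Minnie): min(1, 0, -9, -5) = -9
Root (Maxine): max(7, 5, 1, -9) = 7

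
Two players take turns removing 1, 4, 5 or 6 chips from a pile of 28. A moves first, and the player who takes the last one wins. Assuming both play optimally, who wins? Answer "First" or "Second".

Positions where the player to move wins (W) vs loses (L):
i:   0  1  2  3  4  5  6  7  8  9 10 11 12 13 14 15 16 17 18 19 20 21 22 23 24 25 26 27 28
     L  W  L  W  W  W  W  W  W  L  W  L  W  W  W  W  W  W  L  W  L  W  W  W  W  W  W  L  W
Position 28 is W, so the first player wins.

First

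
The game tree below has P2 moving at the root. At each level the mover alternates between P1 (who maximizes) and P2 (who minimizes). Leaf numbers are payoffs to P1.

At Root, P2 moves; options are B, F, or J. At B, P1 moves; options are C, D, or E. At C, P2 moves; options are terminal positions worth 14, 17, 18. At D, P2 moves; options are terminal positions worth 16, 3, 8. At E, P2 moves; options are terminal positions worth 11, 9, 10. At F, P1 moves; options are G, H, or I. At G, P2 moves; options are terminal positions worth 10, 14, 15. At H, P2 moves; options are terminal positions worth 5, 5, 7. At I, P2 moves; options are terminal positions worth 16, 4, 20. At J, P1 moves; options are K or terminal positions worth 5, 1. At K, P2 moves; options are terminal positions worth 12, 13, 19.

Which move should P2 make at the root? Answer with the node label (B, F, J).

F

C (P2): min(14, 17, 18) = 14
D (P2): min(16, 3, 8) = 3
E (P2): min(11, 9, 10) = 9
B (P1): max(14, 3, 9) = 14
G (P2): min(10, 14, 15) = 10
H (P2): min(5, 5, 7) = 5
I (P2): min(16, 4, 20) = 4
F (P1): max(10, 5, 4) = 10
K (P2): min(12, 13, 19) = 12
J (P1): max(12, 5, 1) = 12
Root (P2): min(14, 10, 12) = 10
P2 picks the child with the lowest value: F (value 10).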